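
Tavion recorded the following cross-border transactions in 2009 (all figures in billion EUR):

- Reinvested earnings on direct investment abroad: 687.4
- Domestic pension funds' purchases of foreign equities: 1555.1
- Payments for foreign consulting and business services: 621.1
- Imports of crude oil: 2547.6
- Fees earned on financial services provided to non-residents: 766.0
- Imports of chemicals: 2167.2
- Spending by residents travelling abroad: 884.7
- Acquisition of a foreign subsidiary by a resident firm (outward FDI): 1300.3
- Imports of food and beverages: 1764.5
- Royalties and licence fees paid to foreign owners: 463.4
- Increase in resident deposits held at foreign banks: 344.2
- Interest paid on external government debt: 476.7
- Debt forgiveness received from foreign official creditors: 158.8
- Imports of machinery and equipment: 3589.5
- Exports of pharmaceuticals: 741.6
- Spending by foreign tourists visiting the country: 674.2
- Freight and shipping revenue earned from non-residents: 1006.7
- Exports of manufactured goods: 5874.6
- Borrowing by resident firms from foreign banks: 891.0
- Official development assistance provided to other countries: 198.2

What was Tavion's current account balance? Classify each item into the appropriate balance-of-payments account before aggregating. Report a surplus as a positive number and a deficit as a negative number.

-2962.4

Goods: -2167.2 + 5874.6 + 741.6 - 3589.5 - 2547.6 - 1764.5 = -3452.6
Services: -621.1 - 463.4 + 1006.7 - 884.7 + 674.2 + 766.0 = 477.7
Primary income: -476.7 + 687.4 = 210.7
Secondary income: -198.2
Current account = (-3452.6) + 477.7 + 210.7 + (-198.2) = -2962.4
(Excluded from the current account — financial account: domestic pension funds' purchases of foreign equities 1555.1, acquisition of a foreign subsidiary by a resident firm (outward FDI) 1300.3, increase in resident deposits held at foreign banks 344.2, borrowing by resident firms from foreign banks 891.0; capital account: debt forgiveness received from foreign official creditors 158.8.)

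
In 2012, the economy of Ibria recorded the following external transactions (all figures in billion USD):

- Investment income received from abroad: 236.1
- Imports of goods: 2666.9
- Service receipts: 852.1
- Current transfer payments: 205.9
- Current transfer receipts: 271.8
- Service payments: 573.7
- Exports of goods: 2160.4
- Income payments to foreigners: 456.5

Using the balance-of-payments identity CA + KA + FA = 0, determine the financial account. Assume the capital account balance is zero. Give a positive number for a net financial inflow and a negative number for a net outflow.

382.6

Goods balance = 2160.4 - 2666.9 = -506.5
Services balance = 852.1 - 573.7 = 278.4
Trade balance (goods + services) = -506.5 + 278.4 = -228.1
Net primary income = 236.1 - 456.5 = -220.4
Net secondary income = 271.8 - 205.9 = 65.9
Current account = -228.1 + (-220.4) + 65.9 = -382.6
Financial account = -(-382.6) = 382.6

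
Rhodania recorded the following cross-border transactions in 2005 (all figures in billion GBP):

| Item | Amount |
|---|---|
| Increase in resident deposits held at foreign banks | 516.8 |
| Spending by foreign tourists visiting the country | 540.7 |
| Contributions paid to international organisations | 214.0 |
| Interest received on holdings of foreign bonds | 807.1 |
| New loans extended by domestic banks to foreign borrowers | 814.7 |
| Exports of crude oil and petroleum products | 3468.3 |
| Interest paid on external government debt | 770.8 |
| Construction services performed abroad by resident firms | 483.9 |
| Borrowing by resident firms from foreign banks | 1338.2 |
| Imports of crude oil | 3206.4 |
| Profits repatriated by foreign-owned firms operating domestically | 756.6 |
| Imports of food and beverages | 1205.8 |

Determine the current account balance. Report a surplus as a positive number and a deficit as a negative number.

Goods: 3468.3 - 1205.8 - 3206.4 = -943.9
Services: 540.7 + 483.9 = 1024.6
Primary income: -756.6 - 770.8 + 807.1 = -720.3
Secondary income: -214.0
Current account = (-943.9) + 1024.6 + (-720.3) + (-214.0) = -853.6
(Excluded from the current account — financial account: increase in resident deposits held at foreign banks 516.8, new loans extended by domestic banks to foreign borrowers 814.7, borrowing by resident firms from foreign banks 1338.2.)

-853.6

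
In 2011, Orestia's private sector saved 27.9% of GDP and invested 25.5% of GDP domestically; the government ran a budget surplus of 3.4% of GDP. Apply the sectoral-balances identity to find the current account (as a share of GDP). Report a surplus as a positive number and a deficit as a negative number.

By the sectoral-balances identity, CA = (S_private - I) + (T - G).
Private balance = 27.9 - 25.5 = 2.4
Government balance (T - G) = 3.4
CA = 2.4 + 3.4 = 5.8

5.8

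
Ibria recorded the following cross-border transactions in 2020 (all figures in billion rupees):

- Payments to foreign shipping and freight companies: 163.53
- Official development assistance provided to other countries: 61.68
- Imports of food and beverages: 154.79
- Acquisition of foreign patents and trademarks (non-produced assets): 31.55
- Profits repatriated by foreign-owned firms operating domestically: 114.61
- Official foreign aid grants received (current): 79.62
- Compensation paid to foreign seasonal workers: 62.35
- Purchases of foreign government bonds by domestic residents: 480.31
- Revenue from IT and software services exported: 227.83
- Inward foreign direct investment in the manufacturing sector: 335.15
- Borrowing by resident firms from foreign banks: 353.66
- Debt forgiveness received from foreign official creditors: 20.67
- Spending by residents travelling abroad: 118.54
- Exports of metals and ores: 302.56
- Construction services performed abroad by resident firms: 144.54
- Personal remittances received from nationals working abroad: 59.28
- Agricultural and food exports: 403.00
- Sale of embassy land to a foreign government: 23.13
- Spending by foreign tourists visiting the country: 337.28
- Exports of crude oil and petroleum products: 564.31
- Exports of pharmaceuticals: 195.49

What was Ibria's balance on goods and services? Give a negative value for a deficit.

1738.15

Goods: 564.31 + 403.00 + 195.49 + 302.56 - 154.79 = 1310.57
Services: 337.28 - 118.54 + 227.83 - 163.53 + 144.54 = 427.58
Trade balance = 1310.57 + 427.58 = 1738.15
(Excluded from the trade balance — secondary income: official development assistance provided to other countries 61.68, official foreign aid grants received (current) 79.62, personal remittances received from nationals working abroad 59.28; capital account: acquisition of foreign patents and trademarks (non-produced assets) 31.55, debt forgiveness received from foreign official creditors 20.67, sale of embassy land to a foreign government 23.13; primary income: profits repatriated by foreign-owned firms operating domestically 114.61, compensation paid to foreign seasonal workers 62.35; financial account: purchases of foreign government bonds by domestic residents 480.31, inward foreign direct investment in the manufacturing sector 335.15, borrowing by resident firms from foreign banks 353.66.)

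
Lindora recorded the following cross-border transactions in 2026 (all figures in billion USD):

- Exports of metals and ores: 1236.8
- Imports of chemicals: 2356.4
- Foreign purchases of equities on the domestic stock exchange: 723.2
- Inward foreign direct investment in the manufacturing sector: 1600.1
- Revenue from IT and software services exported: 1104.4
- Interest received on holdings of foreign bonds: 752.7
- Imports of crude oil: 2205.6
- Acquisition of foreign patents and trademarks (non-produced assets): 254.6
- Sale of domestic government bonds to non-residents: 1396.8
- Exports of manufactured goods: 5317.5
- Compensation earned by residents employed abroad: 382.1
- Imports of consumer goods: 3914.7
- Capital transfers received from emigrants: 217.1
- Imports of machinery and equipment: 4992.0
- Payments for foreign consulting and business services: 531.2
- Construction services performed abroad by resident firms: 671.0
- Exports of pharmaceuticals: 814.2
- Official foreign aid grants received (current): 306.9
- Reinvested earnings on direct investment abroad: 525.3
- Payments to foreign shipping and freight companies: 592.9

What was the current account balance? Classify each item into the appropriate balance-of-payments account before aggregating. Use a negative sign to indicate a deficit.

-3481.9

Goods: 5317.5 - 2356.4 - 2205.6 - 4992.0 + 814.2 + 1236.8 - 3914.7 = -6100.2
Services: 1104.4 + 671.0 - 592.9 - 531.2 = 651.3
Primary income: 382.1 + 752.7 + 525.3 = 1660.1
Secondary income: 306.9
Current account = (-6100.2) + 651.3 + 1660.1 + 306.9 = -3481.9
(Excluded from the current account — financial account: foreign purchases of equities on the domestic stock exchange 723.2, inward foreign direct investment in the manufacturing sector 1600.1, sale of domestic government bonds to non-residents 1396.8; capital account: acquisition of foreign patents and trademarks (non-produced assets) 254.6, capital transfers received from emigrants 217.1.)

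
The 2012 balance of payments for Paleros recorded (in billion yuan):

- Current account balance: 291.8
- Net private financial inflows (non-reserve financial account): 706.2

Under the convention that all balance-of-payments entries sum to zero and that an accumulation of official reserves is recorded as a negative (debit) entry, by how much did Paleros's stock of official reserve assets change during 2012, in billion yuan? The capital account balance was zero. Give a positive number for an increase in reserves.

Official reserve transactions balance = -(291.8 + 706.2) = -998.0
An accumulation of reserves is recorded as a debit (negative entry), so the change in the stock of reserves is the negative of that balance.
Change in official reserves = -(-998.0) = 998.0

998.0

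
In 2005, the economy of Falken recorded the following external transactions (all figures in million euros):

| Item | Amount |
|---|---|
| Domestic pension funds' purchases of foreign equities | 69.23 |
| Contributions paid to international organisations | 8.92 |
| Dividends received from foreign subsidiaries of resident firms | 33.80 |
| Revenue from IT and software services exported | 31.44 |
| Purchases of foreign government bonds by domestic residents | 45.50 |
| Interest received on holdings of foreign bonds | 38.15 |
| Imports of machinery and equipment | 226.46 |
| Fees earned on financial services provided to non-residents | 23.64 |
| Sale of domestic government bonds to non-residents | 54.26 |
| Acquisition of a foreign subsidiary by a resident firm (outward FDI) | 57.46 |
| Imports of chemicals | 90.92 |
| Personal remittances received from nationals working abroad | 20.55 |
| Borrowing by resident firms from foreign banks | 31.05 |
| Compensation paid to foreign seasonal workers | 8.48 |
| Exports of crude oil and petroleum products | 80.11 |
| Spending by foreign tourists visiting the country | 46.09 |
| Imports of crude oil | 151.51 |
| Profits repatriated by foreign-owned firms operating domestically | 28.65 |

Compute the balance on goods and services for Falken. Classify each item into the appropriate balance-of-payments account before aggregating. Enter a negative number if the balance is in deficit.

Goods: -151.51 + 80.11 - 226.46 - 90.92 = -388.78
Services: 31.44 + 46.09 + 23.64 = 101.17
Trade balance = -388.78 + 101.17 = -287.61
(Excluded from the trade balance — financial account: domestic pension funds' purchases of foreign equities 69.23, purchases of foreign government bonds by domestic residents 45.50, sale of domestic government bonds to non-residents 54.26, acquisition of a foreign subsidiary by a resident firm (outward FDI) 57.46, borrowing by resident firms from foreign banks 31.05; secondary income: contributions paid to international organisations 8.92, personal remittances received from nationals working abroad 20.55; primary income: dividends received from foreign subsidiaries of resident firms 33.80, interest received on holdings of foreign bonds 38.15, compensation paid to foreign seasonal workers 8.48, profits repatriated by foreign-owned firms operating domestically 28.65.)

-287.61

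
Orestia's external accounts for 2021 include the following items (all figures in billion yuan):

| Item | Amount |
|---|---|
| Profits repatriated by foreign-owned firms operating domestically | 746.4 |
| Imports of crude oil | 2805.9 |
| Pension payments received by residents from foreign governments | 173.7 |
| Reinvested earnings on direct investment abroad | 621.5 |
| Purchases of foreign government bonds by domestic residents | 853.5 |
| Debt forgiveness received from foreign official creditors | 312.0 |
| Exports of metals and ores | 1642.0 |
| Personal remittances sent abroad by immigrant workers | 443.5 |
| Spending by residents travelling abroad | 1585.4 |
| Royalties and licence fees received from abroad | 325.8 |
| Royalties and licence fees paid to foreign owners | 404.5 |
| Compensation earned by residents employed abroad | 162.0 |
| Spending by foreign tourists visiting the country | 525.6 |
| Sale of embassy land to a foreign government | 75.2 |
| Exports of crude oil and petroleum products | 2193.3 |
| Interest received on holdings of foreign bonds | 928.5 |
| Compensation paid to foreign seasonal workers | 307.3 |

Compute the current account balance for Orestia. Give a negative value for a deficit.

279.4

Goods: -2805.9 + 1642.0 + 2193.3 = 1029.4
Services: 525.6 - 404.5 + 325.8 - 1585.4 = -1138.5
Primary income: 162.0 + 928.5 - 746.4 - 307.3 + 621.5 = 658.3
Secondary income: 173.7 - 443.5 = -269.8
Current account = 1029.4 + (-1138.5) + 658.3 + (-269.8) = 279.4
(Excluded from the current account — financial account: purchases of foreign government bonds by domestic residents 853.5; capital account: debt forgiveness received from foreign official creditors 312.0, sale of embassy land to a foreign government 75.2.)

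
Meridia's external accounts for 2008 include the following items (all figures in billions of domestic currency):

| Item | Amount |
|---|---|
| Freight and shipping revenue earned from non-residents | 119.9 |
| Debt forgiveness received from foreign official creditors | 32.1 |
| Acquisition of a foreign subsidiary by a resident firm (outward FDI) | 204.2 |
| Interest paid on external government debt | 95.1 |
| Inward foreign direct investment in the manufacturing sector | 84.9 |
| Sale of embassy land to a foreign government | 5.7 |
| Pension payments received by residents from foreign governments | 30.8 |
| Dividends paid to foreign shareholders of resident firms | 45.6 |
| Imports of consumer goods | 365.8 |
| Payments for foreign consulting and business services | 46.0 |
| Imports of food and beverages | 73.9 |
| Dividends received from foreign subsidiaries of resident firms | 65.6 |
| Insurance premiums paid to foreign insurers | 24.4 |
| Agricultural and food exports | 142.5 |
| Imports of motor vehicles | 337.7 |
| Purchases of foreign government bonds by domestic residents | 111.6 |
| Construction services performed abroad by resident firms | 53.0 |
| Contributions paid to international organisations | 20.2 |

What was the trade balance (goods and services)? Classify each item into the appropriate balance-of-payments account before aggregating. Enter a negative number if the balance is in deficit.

-532.4

Goods: -337.7 + 142.5 - 73.9 - 365.8 = -634.9
Services: 53.0 - 46.0 - 24.4 + 119.9 = 102.5
Trade balance = -634.9 + 102.5 = -532.4
(Excluded from the trade balance — capital account: debt forgiveness received from foreign official creditors 32.1, sale of embassy land to a foreign government 5.7; financial account: acquisition of a foreign subsidiary by a resident firm (outward FDI) 204.2, inward foreign direct investment in the manufacturing sector 84.9, purchases of foreign government bonds by domestic residents 111.6; primary income: interest paid on external government debt 95.1, dividends paid to foreign shareholders of resident firms 45.6, dividends received from foreign subsidiaries of resident firms 65.6; secondary income: pension payments received by residents from foreign governments 30.8, contributions paid to international organisations 20.2.)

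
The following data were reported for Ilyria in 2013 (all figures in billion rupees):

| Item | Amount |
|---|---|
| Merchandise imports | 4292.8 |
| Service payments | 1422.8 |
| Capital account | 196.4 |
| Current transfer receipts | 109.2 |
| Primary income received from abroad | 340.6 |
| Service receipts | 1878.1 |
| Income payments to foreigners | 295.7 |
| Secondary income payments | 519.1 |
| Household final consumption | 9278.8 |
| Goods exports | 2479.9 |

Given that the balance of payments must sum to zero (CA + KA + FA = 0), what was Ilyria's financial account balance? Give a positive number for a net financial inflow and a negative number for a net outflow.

Goods balance = 2479.9 - 4292.8 = -1812.9
Services balance = 1878.1 - 1422.8 = 455.3
Trade balance (goods + services) = -1812.9 + 455.3 = -1357.6
Net primary income = 340.6 - 295.7 = 44.9
Net secondary income = 109.2 - 519.1 = -409.9
Current account = -1357.6 + 44.9 + (-409.9) = -1722.6
Financial account = -(-1722.6 + 196.4) = 1526.2

1526.2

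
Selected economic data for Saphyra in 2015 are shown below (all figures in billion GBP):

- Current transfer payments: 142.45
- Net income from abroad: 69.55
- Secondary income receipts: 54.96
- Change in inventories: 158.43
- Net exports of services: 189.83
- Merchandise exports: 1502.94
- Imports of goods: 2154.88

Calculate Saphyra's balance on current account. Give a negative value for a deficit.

Goods balance = 1502.94 - 2154.88 = -651.94
Services balance = 189.83
Trade balance (goods + services) = -651.94 + 189.83 = -462.11
Net primary income = 69.55
Net secondary income = 54.96 - 142.45 = -87.49
Current account = -462.11 + 69.55 + (-87.49) = -480.05

-480.05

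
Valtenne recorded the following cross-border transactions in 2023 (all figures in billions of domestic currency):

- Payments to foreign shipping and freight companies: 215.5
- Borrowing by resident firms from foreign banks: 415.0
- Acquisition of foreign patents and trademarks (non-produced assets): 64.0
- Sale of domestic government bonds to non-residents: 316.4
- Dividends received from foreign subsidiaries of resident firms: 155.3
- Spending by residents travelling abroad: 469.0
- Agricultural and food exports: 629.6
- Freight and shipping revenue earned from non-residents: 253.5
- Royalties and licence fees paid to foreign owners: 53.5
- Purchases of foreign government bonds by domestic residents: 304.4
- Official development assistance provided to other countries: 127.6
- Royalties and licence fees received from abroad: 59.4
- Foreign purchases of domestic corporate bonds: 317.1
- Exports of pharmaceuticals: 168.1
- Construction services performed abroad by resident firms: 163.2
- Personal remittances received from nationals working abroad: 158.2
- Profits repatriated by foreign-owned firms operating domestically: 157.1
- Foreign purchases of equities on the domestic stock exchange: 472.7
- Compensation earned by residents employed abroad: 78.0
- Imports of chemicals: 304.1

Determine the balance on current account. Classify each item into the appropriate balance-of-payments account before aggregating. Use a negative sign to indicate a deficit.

338.5

Goods: 629.6 - 304.1 + 168.1 = 493.6
Services: -53.5 + 253.5 - 469.0 + 163.2 + 59.4 - 215.5 = -261.9
Primary income: -157.1 + 78.0 + 155.3 = 76.2
Secondary income: 158.2 - 127.6 = 30.6
Current account = 493.6 + (-261.9) + 76.2 + 30.6 = 338.5
(Excluded from the current account — financial account: borrowing by resident firms from foreign banks 415.0, sale of domestic government bonds to non-residents 316.4, purchases of foreign government bonds by domestic residents 304.4, foreign purchases of domestic corporate bonds 317.1, foreign purchases of equities on the domestic stock exchange 472.7; capital account: acquisition of foreign patents and trademarks (non-produced assets) 64.0.)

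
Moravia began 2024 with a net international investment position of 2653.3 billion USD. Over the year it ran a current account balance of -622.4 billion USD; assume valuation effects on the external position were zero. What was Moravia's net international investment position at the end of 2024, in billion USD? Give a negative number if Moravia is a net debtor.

With no valuation effects, change in NIIP = current account = -622.4
End-of-year NIIP = 2653.3 + (-622.4) = 2030.9

2030.9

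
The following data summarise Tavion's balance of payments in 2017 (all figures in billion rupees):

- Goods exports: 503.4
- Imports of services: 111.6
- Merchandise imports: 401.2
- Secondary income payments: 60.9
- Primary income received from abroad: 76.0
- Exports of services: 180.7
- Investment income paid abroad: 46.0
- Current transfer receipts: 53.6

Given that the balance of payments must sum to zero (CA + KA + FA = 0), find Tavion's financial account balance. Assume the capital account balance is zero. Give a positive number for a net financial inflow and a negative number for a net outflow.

-194.0

Goods balance = 503.4 - 401.2 = 102.2
Services balance = 180.7 - 111.6 = 69.1
Trade balance (goods + services) = 102.2 + 69.1 = 171.3
Net primary income = 76.0 - 46.0 = 30.0
Net secondary income = 53.6 - 60.9 = -7.3
Current account = 171.3 + 30.0 + (-7.3) = 194.0
Financial account = -(194.0) = -194.0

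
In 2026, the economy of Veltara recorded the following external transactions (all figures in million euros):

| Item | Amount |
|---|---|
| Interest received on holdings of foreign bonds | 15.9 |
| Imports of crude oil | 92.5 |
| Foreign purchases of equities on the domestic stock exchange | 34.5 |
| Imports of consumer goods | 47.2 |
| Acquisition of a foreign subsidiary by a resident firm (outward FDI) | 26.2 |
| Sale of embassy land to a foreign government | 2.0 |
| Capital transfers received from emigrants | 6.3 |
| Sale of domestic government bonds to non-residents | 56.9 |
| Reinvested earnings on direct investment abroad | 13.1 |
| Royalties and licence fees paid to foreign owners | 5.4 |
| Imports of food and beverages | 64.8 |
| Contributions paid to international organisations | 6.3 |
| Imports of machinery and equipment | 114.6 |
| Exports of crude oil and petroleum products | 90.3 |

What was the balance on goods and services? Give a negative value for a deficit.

-234.2

Goods: -47.2 - 92.5 + 90.3 - 114.6 - 64.8 = -228.8
Services: -5.4
Trade balance = -228.8 + (-5.4) = -234.2
(Excluded from the trade balance — primary income: interest received on holdings of foreign bonds 15.9, reinvested earnings on direct investment abroad 13.1; financial account: foreign purchases of equities on the domestic stock exchange 34.5, acquisition of a foreign subsidiary by a resident firm (outward FDI) 26.2, sale of domestic government bonds to non-residents 56.9; capital account: sale of embassy land to a foreign government 2.0, capital transfers received from emigrants 6.3; secondary income: contributions paid to international organisations 6.3.)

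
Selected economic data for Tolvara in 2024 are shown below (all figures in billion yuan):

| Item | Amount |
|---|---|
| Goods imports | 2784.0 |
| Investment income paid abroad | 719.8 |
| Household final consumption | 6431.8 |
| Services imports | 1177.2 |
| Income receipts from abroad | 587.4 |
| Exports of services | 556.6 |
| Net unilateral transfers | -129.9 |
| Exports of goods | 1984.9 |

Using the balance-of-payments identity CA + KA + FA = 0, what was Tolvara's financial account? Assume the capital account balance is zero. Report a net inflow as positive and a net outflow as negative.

Goods balance = 1984.9 - 2784.0 = -799.1
Services balance = 556.6 - 1177.2 = -620.6
Trade balance (goods + services) = -799.1 + (-620.6) = -1419.7
Net primary income = 587.4 - 719.8 = -132.4
Net secondary income = -129.9
Current account = -1419.7 + (-132.4) + (-129.9) = -1682.0
Financial account = -(-1682.0) = 1682.0

1682.0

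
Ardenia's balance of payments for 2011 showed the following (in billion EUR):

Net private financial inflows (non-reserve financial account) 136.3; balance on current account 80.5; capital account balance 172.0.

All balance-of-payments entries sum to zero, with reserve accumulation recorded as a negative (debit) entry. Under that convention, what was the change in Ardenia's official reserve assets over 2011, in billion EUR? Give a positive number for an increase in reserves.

388.8

Official reserve transactions balance = -(80.5 + 172.0 + 136.3) = -388.8
An accumulation of reserves is recorded as a debit (negative entry), so the change in the stock of reserves is the negative of that balance.
Change in official reserves = -(-388.8) = 388.8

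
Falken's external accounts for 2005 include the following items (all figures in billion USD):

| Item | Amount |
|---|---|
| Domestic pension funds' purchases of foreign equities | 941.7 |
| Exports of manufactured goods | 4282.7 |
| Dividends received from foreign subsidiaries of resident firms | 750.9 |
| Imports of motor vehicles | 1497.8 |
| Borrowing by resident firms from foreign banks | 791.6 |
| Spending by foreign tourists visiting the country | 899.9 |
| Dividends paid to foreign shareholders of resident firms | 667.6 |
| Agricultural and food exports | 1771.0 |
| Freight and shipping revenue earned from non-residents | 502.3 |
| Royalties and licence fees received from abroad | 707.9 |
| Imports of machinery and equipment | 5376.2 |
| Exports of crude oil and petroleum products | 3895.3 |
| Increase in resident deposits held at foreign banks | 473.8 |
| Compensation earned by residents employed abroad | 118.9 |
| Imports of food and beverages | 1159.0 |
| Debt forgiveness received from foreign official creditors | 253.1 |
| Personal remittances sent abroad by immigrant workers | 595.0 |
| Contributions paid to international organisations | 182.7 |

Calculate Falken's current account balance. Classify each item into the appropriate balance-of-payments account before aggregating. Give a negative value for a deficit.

Goods: -5376.2 - 1497.8 - 1159.0 + 1771.0 + 3895.3 + 4282.7 = 1916.0
Services: 502.3 + 707.9 + 899.9 = 2110.1
Primary income: 750.9 + 118.9 - 667.6 = 202.2
Secondary income: -595.0 - 182.7 = -777.7
Current account = 1916.0 + 2110.1 + 202.2 + (-777.7) = 3450.6
(Excluded from the current account — financial account: domestic pension funds' purchases of foreign equities 941.7, borrowing by resident firms from foreign banks 791.6, increase in resident deposits held at foreign banks 473.8; capital account: debt forgiveness received from foreign official creditors 253.1.)

3450.6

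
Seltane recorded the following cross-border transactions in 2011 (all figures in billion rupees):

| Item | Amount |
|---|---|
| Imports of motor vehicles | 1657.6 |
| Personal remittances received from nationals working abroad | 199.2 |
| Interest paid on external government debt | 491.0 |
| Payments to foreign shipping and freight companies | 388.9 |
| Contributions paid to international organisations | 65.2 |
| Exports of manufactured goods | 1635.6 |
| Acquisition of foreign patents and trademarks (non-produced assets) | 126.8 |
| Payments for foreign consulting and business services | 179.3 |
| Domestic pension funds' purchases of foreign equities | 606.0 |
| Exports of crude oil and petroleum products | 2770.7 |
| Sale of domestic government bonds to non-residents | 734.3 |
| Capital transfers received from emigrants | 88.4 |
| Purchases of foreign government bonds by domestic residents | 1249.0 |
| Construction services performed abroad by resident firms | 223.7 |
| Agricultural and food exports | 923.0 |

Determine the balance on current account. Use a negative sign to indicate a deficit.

2970.2

Goods: -1657.6 + 2770.7 + 1635.6 + 923.0 = 3671.7
Services: 223.7 - 179.3 - 388.9 = -344.5
Primary income: -491.0
Secondary income: -65.2 + 199.2 = 134.0
Current account = 3671.7 + (-344.5) + (-491.0) + 134.0 = 2970.2
(Excluded from the current account — capital account: acquisition of foreign patents and trademarks (non-produced assets) 126.8, capital transfers received from emigrants 88.4; financial account: domestic pension funds' purchases of foreign equities 606.0, sale of domestic government bonds to non-residents 734.3, purchases of foreign government bonds by domestic residents 1249.0.)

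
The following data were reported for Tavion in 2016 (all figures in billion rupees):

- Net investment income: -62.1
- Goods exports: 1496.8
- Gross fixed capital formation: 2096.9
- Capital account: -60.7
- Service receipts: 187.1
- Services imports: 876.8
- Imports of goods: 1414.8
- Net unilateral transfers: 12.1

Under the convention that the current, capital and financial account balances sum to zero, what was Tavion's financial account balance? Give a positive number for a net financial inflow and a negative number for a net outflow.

718.4

Goods balance = 1496.8 - 1414.8 = 82.0
Services balance = 187.1 - 876.8 = -689.7
Trade balance (goods + services) = 82.0 + (-689.7) = -607.7
Net primary income = -62.1
Net secondary income = 12.1
Current account = -607.7 + (-62.1) + 12.1 = -657.7
Financial account = -(-657.7 + (-60.7)) = 718.4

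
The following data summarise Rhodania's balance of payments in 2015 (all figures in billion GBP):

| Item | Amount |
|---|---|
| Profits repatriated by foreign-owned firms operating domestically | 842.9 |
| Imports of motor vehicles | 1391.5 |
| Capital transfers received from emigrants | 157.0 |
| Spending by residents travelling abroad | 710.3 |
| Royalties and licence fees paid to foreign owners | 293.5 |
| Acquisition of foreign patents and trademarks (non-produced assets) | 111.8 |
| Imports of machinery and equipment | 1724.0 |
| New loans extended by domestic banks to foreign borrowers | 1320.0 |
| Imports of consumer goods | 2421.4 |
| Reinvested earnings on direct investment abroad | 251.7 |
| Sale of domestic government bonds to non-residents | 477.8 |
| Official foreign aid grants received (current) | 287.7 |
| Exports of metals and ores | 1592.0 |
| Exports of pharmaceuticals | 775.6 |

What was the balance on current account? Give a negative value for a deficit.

-4476.6

Goods: -1724.0 + 775.6 - 2421.4 - 1391.5 + 1592.0 = -3169.3
Services: -293.5 - 710.3 = -1003.8
Primary income: 251.7 - 842.9 = -591.2
Secondary income: 287.7
Current account = (-3169.3) + (-1003.8) + (-591.2) + 287.7 = -4476.6
(Excluded from the current account — capital account: capital transfers received from emigrants 157.0, acquisition of foreign patents and trademarks (non-produced assets) 111.8; financial account: new loans extended by domestic banks to foreign borrowers 1320.0, sale of domestic government bonds to non-residents 477.8.)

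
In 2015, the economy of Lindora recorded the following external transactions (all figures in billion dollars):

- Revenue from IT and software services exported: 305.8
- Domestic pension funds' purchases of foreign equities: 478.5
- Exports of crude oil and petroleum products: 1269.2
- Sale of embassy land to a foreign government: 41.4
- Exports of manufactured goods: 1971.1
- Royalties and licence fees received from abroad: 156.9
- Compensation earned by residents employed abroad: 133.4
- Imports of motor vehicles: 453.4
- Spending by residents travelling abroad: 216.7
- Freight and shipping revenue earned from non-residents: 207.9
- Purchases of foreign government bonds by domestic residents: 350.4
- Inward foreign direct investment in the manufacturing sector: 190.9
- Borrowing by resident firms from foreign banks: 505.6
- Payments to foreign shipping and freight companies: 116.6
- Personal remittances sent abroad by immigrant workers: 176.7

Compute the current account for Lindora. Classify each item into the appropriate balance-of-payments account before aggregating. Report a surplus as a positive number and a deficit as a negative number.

Goods: 1971.1 - 453.4 + 1269.2 = 2786.9
Services: 305.8 - 216.7 + 207.9 + 156.9 - 116.6 = 337.3
Primary income: 133.4
Secondary income: -176.7
Current account = 2786.9 + 337.3 + 133.4 + (-176.7) = 3080.9
(Excluded from the current account — financial account: domestic pension funds' purchases of foreign equities 478.5, purchases of foreign government bonds by domestic residents 350.4, inward foreign direct investment in the manufacturing sector 190.9, borrowing by resident firms from foreign banks 505.6; capital account: sale of embassy land to a foreign government 41.4.)

3080.9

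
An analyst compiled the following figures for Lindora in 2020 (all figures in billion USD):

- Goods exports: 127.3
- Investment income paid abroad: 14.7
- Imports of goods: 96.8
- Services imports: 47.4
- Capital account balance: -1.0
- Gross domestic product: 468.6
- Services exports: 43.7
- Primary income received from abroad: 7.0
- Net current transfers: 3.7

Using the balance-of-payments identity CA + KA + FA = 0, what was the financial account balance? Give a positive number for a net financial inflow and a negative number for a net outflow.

Goods balance = 127.3 - 96.8 = 30.5
Services balance = 43.7 - 47.4 = -3.7
Trade balance (goods + services) = 30.5 + (-3.7) = 26.8
Net primary income = 7.0 - 14.7 = -7.7
Net secondary income = 3.7
Current account = 26.8 + (-7.7) + 3.7 = 22.8
Financial account = -(22.8 + (-1.0)) = -21.8

-21.8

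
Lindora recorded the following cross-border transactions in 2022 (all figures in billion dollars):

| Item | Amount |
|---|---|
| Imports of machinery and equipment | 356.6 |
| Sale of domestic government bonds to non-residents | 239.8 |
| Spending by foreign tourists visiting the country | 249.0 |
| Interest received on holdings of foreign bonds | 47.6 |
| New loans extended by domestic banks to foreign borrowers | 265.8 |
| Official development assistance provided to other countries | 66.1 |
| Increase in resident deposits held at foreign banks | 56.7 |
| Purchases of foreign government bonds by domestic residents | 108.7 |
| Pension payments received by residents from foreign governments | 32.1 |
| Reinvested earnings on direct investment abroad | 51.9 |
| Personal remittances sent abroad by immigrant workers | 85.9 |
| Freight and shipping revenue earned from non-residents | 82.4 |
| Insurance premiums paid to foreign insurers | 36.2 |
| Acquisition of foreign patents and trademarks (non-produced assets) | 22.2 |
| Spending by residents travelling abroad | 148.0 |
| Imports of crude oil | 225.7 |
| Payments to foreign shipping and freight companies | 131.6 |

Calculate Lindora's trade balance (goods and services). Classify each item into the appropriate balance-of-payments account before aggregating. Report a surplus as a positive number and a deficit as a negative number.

-566.7

Goods: -356.6 - 225.7 = -582.3
Services: -148.0 - 36.2 - 131.6 + 249.0 + 82.4 = 15.6
Trade balance = -582.3 + 15.6 = -566.7
(Excluded from the trade balance — financial account: sale of domestic government bonds to non-residents 239.8, new loans extended by domestic banks to foreign borrowers 265.8, increase in resident deposits held at foreign banks 56.7, purchases of foreign government bonds by domestic residents 108.7; primary income: interest received on holdings of foreign bonds 47.6, reinvested earnings on direct investment abroad 51.9; secondary income: official development assistance provided to other countries 66.1, pension payments received by residents from foreign governments 32.1, personal remittances sent abroad by immigrant workers 85.9; capital account: acquisition of foreign patents and trademarks (non-produced assets) 22.2.)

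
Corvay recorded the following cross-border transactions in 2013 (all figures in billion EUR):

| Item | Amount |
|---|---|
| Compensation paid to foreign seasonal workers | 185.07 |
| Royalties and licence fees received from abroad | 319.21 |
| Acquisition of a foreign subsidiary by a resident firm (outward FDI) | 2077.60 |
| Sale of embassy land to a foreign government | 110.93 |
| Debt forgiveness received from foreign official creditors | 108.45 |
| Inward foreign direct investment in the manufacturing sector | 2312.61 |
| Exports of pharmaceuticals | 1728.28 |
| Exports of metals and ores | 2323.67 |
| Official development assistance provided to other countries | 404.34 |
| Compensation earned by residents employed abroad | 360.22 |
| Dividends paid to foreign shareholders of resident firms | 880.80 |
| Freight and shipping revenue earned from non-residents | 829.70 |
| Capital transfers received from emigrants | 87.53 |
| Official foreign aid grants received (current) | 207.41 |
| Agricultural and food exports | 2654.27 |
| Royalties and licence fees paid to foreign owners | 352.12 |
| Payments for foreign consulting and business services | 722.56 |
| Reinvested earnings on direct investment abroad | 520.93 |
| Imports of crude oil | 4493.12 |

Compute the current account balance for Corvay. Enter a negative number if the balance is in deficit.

1905.68

Goods: -4493.12 + 2323.67 + 2654.27 + 1728.28 = 2213.10
Services: 829.70 + 319.21 - 352.12 - 722.56 = 74.23
Primary income: 520.93 - 880.80 - 185.07 + 360.22 = -184.72
Secondary income: -404.34 + 207.41 = -196.93
Current account = 2213.10 + 74.23 + (-184.72) + (-196.93) = 1905.68
(Excluded from the current account — financial account: acquisition of a foreign subsidiary by a resident firm (outward FDI) 2077.60, inward foreign direct investment in the manufacturing sector 2312.61; capital account: sale of embassy land to a foreign government 110.93, debt forgiveness received from foreign official creditors 108.45, capital transfers received from emigrants 87.53.)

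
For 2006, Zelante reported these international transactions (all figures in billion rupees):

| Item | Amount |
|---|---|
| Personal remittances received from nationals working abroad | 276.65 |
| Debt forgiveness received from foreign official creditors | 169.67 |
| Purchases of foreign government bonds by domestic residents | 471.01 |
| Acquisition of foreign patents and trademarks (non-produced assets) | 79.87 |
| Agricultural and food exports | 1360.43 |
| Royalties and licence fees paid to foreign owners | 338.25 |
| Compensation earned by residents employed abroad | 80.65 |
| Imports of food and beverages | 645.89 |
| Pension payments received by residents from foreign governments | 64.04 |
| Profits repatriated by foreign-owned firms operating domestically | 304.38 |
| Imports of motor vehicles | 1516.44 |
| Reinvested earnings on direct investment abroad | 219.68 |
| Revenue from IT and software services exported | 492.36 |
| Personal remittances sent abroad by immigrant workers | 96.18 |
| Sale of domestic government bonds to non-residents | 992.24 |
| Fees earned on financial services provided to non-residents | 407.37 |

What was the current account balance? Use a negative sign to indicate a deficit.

0.04

Goods: -1516.44 - 645.89 + 1360.43 = -801.90
Services: 492.36 + 407.37 - 338.25 = 561.48
Primary income: 80.65 + 219.68 - 304.38 = -4.05
Secondary income: 276.65 - 96.18 + 64.04 = 244.51
Current account = (-801.90) + 561.48 + (-4.05) + 244.51 = 0.04
(Excluded from the current account — capital account: debt forgiveness received from foreign official creditors 169.67, acquisition of foreign patents and trademarks (non-produced assets) 79.87; financial account: purchases of foreign government bonds by domestic residents 471.01, sale of domestic government bonds to non-residents 992.24.)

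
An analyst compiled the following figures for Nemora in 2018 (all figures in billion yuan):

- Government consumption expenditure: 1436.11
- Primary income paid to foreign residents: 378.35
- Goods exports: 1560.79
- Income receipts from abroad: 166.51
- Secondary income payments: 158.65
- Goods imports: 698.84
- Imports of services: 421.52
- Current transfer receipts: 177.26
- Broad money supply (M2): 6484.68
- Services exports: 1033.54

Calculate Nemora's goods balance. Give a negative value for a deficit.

Goods balance = 1560.79 - 698.84 = 861.95

861.95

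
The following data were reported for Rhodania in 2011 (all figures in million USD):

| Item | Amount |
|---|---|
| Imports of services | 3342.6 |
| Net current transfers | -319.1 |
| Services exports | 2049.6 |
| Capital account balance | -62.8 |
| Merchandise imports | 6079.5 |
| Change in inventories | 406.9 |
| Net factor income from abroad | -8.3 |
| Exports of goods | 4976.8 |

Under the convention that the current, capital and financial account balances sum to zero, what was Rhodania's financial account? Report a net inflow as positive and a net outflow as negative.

Goods balance = 4976.8 - 6079.5 = -1102.7
Services balance = 2049.6 - 3342.6 = -1293.0
Trade balance (goods + services) = -1102.7 + (-1293.0) = -2395.7
Net primary income = -8.3
Net secondary income = -319.1
Current account = -2395.7 + (-8.3) + (-319.1) = -2723.1
Financial account = -(-2723.1 + (-62.8)) = 2785.9

2785.9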